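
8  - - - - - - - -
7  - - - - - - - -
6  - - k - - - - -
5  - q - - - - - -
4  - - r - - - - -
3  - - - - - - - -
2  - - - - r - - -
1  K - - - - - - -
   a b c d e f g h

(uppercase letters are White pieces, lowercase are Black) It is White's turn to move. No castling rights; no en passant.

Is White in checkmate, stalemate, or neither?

stalemate

White to move; white king on a1.
In check: no.
King squares — b1: attacked by Qb5; a2: attacked by Re2; b2: attacked by Re2.
Legal moves for White: none.
Not in check and no legal moves → stalemate.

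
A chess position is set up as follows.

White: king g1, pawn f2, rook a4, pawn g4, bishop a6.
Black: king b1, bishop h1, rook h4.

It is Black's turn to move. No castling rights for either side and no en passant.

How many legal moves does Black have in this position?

17

Black to move; king on b1.
In check: no.
Legal moves: Rh8, Rh7, Rh6, Rh5, Rxg4+, Rh3, Rh2, Ba8, Bb7, Bc6, Bd5, Be4, Bf3, Bg2, Kc2, Kb2, Kc1.
Count: 17.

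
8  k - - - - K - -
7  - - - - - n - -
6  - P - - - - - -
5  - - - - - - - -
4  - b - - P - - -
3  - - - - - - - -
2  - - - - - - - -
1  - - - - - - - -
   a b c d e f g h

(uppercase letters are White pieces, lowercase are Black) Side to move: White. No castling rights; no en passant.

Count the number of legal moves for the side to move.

White to move; king on f8.
In check: yes, from the black bishop on b4.
Legal moves: Kg8, Ke8, Kg7, Kxf7.
Count: 4.

4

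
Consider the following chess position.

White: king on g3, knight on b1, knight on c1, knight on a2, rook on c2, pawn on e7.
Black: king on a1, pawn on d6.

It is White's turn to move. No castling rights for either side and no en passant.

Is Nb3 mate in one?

no

After Nb3: black king on a1; in check: yes, from the white knight on b3.
Black has 1 legal reply: Kxb1.
In check but a legal move exists → not checkmate.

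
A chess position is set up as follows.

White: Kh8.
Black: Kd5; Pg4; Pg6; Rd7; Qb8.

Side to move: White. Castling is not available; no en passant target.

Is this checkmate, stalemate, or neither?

checkmate

White to move; white king on h8.
In check: yes, from the black queen on b8.
King squares — g7: attacked by Rd7; h7: attacked by Rd7; g8: attacked by Qb8.
Legal moves for White: none.
In check with no legal moves → checkmate.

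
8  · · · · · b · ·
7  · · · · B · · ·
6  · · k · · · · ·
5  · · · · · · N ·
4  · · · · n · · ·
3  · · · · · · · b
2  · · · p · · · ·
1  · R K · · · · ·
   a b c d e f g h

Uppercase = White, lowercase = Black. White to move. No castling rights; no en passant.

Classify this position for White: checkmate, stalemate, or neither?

White to move; white king on c1.
In check: yes, from the black pawn on d2.
King squares — b1: own rook; d1: available; b2: available; c2: available; d2: attacked by Ne4.
Legal moves for White: Kc2, Kb2, Kd1.
White is in check but has 3 legal moves → neither.

neither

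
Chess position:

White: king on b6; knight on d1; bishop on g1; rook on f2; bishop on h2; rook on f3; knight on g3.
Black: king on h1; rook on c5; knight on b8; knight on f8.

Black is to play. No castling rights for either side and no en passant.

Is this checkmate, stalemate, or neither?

Black to move; black king on h1.
In check: yes, from the white knight on g3.
King squares — g1: attacked by Bh2; g2: attacked by Rf2; h2: attacked by Bg1.
Legal moves for Black: none.
In check with no legal moves → checkmate.

checkmate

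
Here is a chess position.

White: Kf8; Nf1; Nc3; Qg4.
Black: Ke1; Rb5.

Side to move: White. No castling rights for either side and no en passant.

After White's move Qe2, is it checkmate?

After Qe2: black king on e1; in check: yes, from the white queen on e2.
King squares — d1: attacked by Qe2; f1: attacked by Qe2; d2: attacked by Nf1; e2: attacked by Nc3; f2: attacked by Qe2.
Black has no legal moves → checkmate.

yes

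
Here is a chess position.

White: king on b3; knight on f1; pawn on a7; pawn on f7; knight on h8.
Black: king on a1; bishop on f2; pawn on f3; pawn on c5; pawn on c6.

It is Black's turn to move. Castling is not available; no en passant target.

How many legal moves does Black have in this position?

8

Black to move; king on a1.
In check: no.
Legal moves: Bh4, Bd4, Bg3, Be3, Bg1, Be1, Kb1, c4+.
Count: 8.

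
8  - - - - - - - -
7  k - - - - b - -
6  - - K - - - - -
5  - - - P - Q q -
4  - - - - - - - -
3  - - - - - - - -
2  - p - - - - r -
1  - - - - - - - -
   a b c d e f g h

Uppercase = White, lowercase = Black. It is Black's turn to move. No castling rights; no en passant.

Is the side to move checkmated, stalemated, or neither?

neither

Black to move; black king on a7.
In check: no.
Legal moves for Black include: Bg8, Be8+, Bg6, Be6, Bh5, Bxd5+, Kb8, Ka8, Ka6, Qg8, Qd8, Qg7, Qe7, Qh6+, Qg6+, Qf6+, Qh5, Qxf5, ... (list truncated; more exist).
Black has legal moves and is not in check → neither.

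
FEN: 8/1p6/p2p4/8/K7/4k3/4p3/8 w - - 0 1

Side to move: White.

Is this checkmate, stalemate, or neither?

White to move; white king on a4.
In check: no.
Legal moves for White: Ka5, Kb4, Kb3, Ka3.
White has 4 legal moves and is not in check → neither.

neither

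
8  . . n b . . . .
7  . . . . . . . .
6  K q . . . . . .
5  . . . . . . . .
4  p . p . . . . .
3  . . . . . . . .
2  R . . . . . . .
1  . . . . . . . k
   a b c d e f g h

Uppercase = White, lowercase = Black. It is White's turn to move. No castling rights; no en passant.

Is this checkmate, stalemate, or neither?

White to move; white king on a6.
In check: yes, from the black queen on b6.
King squares — a5: attacked by Qb6; b5: attacked by Qb6; b6: attacked by Nc8; a7: attacked by Qb6; b7: attacked by Qb6.
Legal moves for White: none.
In check with no legal moves → checkmate.

checkmate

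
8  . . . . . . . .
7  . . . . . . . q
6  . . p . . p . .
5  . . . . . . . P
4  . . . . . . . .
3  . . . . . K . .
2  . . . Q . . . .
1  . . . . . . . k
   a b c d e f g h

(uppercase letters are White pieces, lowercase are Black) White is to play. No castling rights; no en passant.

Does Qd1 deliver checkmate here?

After Qd1: black king on h1; in check: yes, from the white queen on d1.
Black has 1 legal reply: Kh2.
In check but a legal move exists → not checkmate.

no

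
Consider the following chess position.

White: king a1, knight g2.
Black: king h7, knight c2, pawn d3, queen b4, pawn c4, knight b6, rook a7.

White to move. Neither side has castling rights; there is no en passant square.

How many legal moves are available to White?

White to move; king on a1.
In check: yes, from the black knight on c2 and the black rook on a7.
Legal moves: none.
Count: 0.

0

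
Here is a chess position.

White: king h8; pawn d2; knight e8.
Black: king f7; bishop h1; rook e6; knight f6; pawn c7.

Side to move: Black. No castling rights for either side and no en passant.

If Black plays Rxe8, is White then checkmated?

After Rxe8: white king on h8; in check: yes, from the black rook on e8.
King squares — g7: attacked by Kf7; h7: attacked by Nf6; g8: attacked by Nf6.
White has no legal moves → checkmate.

yes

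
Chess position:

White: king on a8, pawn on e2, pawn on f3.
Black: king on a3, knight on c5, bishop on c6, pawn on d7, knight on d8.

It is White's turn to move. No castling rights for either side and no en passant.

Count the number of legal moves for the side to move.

White to move; king on a8.
In check: yes, from the black bishop on c6.
Legal moves: Kb8, Ka7.
Count: 2.

2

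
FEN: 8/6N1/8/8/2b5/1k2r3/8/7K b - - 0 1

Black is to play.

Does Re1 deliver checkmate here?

After Re1: white king on h1; in check: yes, from the black rook on e1.
White has 2 legal replies: Kh2, Kg2.
In check but a legal move exists → not checkmate.

no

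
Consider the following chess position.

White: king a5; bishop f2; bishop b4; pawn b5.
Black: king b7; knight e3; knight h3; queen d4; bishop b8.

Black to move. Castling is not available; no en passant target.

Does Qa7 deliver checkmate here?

yes

After Qa7: white king on a5; in check: yes, from the black queen on a7.
King squares — a4: attacked by Qa7; b4: own bishop; b5: own pawn; a6: attacked by Qa7; b6: attacked by Qa7.
White has no legal moves → checkmate.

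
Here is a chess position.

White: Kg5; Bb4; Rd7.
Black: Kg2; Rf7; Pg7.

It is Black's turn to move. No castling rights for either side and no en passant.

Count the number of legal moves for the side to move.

Black to move; king on g2.
In check: no.
Legal moves: Rf8, Re7, Rxd7, Rf6, Rf5+, Rf4, Rf3, Rf2, Rf1, Kh3, Kg3, Kf3, Kh2, Kf2, Kh1, Kg1, Kf1, g6.
Count: 18.

18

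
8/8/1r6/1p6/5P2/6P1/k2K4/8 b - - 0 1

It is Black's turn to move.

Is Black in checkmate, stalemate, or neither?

Black to move; black king on a2.
In check: no.
Legal moves for Black: Rb8, Rb7, Rh6, Rg6, Rf6, Re6, Rd6+, Rc6, Ra6, Kb3, Ka3, Kb2, Kb1, Ka1, b4.
Black has 15 legal moves and is not in check → neither.

neither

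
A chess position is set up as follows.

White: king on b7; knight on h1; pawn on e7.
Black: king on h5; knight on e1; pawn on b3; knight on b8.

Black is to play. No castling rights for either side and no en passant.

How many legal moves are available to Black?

13

Black to move; king on h5.
In check: no.
Legal moves: Nd7, Nc6, Na6, Kh6, Kg6, Kg5, Kh4, Kg4, Nf3, Nd3, Ng2, Nc2, b2.
Count: 13.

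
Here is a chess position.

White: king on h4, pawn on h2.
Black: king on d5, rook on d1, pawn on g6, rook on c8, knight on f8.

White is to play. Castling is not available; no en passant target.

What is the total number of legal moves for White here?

White to move; king on h4.
In check: no.
Legal moves: Kg5, Kg4, Kh3, Kg3, h3.
Count: 5.

5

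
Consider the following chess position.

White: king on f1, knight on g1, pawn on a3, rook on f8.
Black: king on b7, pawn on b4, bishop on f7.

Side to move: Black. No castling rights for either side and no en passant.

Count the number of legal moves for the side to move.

Black to move; king on b7.
In check: no.
Legal moves: Bg8, Be8, Bg6, Be6, Bh5, Bd5, Bc4+, Bb3, Ba2, Kc7, Ka7, Kc6, Kb6, Ka6, bxa3, b3.
Count: 16.

16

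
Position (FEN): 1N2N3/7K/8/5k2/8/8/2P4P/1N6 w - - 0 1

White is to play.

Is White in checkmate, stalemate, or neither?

White to move; white king on h7.
In check: no.
Legal moves for White: Ng7+, Nc7, Nf6, Nd6+, Nd7, Nc6, Na6, Kh8, Kg8, Kg7, Kh6, Nc3, Na3, Nd2, h3, c3, h4, c4.
White has 18 legal moves and is not in check → neither.

neither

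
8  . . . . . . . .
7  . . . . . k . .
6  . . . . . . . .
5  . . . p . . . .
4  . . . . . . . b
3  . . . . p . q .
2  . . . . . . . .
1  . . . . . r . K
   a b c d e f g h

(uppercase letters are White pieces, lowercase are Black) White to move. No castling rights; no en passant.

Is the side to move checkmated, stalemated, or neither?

White to move; white king on h1.
In check: yes, from the black rook on f1.
King squares — g1: attacked by Rf1; g2: attacked by Qg3; h2: attacked by Qg3.
Legal moves for White: none.
In check with no legal moves → checkmate.

checkmate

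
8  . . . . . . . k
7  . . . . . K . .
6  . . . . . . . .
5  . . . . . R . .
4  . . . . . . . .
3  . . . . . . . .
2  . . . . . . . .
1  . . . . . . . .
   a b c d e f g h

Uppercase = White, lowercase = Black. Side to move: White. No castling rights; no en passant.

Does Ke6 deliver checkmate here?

no

After Ke6: black king on h8; in check: no.
Black is not in check, so this cannot be checkmate.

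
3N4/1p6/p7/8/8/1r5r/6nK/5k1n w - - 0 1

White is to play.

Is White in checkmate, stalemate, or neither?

checkmate

White to move; white king on h2.
In check: yes, from the black rook on h3.
King squares — g1: attacked by Kf1; h1: attacked by Rh3; g2: attacked by Kf1; g3: attacked by Nh1; h3: attacked by Rb3.
Legal moves for White: none.
In check with no legal moves → checkmate.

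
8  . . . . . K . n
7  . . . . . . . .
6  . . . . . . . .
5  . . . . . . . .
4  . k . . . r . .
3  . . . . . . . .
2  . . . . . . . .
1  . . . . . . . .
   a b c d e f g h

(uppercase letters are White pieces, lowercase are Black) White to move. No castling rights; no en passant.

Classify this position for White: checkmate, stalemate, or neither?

White to move; white king on f8.
In check: yes, from the black rook on f4.
King squares — e7: available; f7: attacked by Rf4; g7: available; e8: available; g8: available.
Legal moves for White: Kg8, Ke8, Kg7, Ke7.
White is in check but has 4 legal moves → neither.

neither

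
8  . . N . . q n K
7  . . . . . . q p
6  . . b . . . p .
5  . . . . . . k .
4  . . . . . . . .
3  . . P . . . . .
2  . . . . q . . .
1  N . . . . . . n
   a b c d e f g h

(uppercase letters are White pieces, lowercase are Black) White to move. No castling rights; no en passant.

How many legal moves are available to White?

0

White to move; king on h8.
In check: yes, from the black queen on g7.
Legal moves: none.
Count: 0.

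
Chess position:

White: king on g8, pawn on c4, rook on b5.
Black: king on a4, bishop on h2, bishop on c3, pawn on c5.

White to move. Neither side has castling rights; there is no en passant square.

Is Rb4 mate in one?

After Rb4: black king on a4; in check: yes, from the white rook on b4.
Black has 5 legal replies: Ka5, Kxb4, Ka3, Bxb4, cxb4.
In check but a legal move exists → not checkmate.

no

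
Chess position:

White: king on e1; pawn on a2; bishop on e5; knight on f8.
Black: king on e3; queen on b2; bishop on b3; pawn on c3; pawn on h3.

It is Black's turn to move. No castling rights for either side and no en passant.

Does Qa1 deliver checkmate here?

After Qa1: white king on e1; in check: yes, from the black queen on a1.
King squares — d1: attacked by Qa1; f1: attacked by Qa1; d2: attacked by Pc3; e2: attacked by Ke3; f2: attacked by Ke3.
White has no legal moves → checkmate.

yes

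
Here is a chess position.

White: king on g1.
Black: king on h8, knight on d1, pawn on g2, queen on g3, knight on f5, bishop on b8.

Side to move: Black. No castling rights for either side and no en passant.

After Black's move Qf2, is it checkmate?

yes

After Qf2: white king on g1; in check: yes, from the black queen on f2.
King squares — f1: attacked by Qf2; h1: attacked by Pg2; f2: attacked by Nd1; g2: attacked by Qf2; h2: attacked by Bb8.
White has no legal moves → checkmate.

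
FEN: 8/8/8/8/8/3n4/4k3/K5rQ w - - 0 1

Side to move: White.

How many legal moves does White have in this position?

White to move; king on a1.
In check: yes, from the black rook on g1.
Legal moves: Ka2, Qxg1.
Count: 2.

2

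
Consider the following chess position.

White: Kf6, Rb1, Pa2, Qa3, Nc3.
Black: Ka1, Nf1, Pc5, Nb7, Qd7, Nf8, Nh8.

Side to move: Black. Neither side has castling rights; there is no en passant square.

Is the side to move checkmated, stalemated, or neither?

checkmate

Black to move; black king on a1.
In check: yes, from the white rook on b1.
King squares — b1: attacked by Nc3; a2: attacked by Qa3; b2: attacked by Rb1.
Legal moves for Black: none.
In check with no legal moves → checkmate.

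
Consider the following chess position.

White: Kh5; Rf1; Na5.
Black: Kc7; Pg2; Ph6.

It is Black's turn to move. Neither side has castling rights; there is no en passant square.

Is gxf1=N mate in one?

After gxf1=N: white king on h5; in check: no.
White is not in check, so this cannot be checkmate.

no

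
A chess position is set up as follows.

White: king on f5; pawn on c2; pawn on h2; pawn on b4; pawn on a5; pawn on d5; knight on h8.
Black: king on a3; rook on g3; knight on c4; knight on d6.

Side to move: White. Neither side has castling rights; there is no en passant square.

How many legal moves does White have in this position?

White to move; king on f5.
In check: yes, from the black knight on d6.
Legal moves: Kf6, Ke6, Kf4.
Count: 3.

3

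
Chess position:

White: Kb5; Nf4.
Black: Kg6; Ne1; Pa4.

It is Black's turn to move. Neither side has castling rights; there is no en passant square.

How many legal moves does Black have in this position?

Black to move; king on g6.
In check: yes, from the white knight on f4.
Legal moves: Kh7, Kg7, Kf7, Kh6, Kf6, Kg5, Kf5.
Count: 7.

7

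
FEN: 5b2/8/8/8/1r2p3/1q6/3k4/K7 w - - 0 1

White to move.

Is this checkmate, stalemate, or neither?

White to move; white king on a1.
In check: no.
King squares — b1: attacked by Qb3; a2: attacked by Qb3; b2: attacked by Qb3.
Legal moves for White: none.
Not in check and no legal moves → stalemate.

stalemate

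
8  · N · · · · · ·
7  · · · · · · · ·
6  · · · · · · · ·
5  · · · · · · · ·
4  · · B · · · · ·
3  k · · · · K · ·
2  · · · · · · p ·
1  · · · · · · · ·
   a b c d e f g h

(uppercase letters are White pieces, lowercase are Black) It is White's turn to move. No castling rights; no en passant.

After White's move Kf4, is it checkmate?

no

After Kf4: black king on a3; in check: no.
Black is not in check, so this cannot be checkmate.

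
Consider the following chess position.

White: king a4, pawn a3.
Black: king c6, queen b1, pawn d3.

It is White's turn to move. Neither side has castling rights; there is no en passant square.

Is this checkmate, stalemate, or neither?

neither

White to move; white king on a4.
In check: no.
Legal moves for White: Ka5.
White has 1 legal move and is not in check → neither.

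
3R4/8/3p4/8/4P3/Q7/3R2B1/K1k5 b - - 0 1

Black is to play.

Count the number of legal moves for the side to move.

1

Black to move; king on c1.
In check: yes, from the white queen on a3.
Legal moves: Kxd2.
Count: 1.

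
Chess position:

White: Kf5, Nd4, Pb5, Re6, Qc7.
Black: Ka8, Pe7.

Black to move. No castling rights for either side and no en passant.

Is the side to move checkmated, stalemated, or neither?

Black to move; black king on a8.
In check: no.
King squares — a7: attacked by Qc7; b7: attacked by Qc7; b8: attacked by Qc7.
Legal moves for Black: none.
Not in check and no legal moves → stalemate.

stalemate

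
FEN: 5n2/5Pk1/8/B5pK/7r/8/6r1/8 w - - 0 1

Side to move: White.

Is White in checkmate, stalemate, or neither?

White to move; white king on h5.
In check: yes, from the black rook on h4.
King squares — g4: attacked by Rg2; h4: attacked by Pg5; g5: attacked by Rg2; g6: attacked by Kg7; h6: attacked by Rh4.
Legal moves for White: none.
In check with no legal moves → checkmate.

checkmate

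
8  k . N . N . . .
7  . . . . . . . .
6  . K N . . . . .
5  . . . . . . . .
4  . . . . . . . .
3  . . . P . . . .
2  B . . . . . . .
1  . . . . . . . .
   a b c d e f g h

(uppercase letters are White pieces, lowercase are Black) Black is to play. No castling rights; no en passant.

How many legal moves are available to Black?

Black to move; king on a8.
In check: no.
Legal moves: none.
Count: 0.

0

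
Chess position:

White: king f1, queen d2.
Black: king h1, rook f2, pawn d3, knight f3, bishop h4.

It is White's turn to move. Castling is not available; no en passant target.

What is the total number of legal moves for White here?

White to move; king on f1.
In check: yes, from the black rook on f2.
Legal moves: Qxf2.
Count: 1.

1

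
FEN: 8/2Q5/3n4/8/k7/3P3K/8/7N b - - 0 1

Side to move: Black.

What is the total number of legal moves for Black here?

Black to move; king on a4.
In check: no.
Legal moves: Ne8, Nc8, Nf7, Nb7, Nf5, Nb5, Ne4, Nc4, Kb5, Kb4, Kb3, Ka3.
Count: 12.

12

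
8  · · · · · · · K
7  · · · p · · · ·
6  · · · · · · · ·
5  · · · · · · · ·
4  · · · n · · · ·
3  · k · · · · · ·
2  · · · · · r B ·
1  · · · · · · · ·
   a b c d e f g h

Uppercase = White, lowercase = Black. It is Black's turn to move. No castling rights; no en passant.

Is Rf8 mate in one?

After Rf8: white king on h8; in check: yes, from the black rook on f8.
White has 2 legal replies: Kh7, Kg7.
In check but a legal move exists → not checkmate.

no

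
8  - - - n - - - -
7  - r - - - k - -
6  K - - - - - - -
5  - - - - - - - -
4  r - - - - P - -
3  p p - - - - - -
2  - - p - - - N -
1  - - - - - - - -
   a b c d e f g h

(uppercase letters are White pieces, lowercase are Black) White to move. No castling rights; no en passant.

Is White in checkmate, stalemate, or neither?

White to move; white king on a6.
In check: yes, from the black rook on a4.
King squares — a5: attacked by Ra4; b5: attacked by Rb7; b6: attacked by Rb7; a7: attacked by Ra4; b7: attacked by Nd8.
Legal moves for White: none.
In check with no legal moves → checkmate.

checkmate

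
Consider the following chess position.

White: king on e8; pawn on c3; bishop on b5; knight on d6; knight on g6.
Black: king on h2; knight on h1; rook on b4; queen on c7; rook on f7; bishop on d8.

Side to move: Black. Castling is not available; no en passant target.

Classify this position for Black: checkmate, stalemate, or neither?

Black to move; black king on h2.
In check: no.
Legal moves for Black include: Be7, Bf6, Bg5, Bh4, Rf8+, Rh7, Rg7, Re7+, Rd7, Rf6, Rf5, Rff4, Rf3, Rf2, Rf1, Qc8, Qb8, Qe7+, ... (list truncated; more exist).
Black has legal moves and is not in check → neither.

neither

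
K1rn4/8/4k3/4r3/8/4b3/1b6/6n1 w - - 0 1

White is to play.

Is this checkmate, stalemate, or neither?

checkmate

White to move; white king on a8.
In check: yes, from the black rook on c8.
King squares — a7: attacked by Be3; b7: attacked by Nd8; b8: attacked by Rc8.
Legal moves for White: none.
In check with no legal moves → checkmate.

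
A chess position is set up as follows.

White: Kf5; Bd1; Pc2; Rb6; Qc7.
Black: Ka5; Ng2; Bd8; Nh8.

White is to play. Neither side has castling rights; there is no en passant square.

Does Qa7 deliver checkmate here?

After Qa7: black king on a5; in check: yes, from the white queen on a7.
King squares — a4: attacked by Qa7; b4: attacked by Rb6; b5: attacked by Rb6; a6: attacked by Rb6; b6: attacked by Qa7.
Black has no legal moves → checkmate.

yes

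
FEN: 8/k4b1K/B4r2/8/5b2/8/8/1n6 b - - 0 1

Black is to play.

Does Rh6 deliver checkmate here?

After Rh6: white king on h7; in check: yes, from the black rook on h6.
White has 1 legal reply: Kg7.
In check but a legal move exists → not checkmate.

no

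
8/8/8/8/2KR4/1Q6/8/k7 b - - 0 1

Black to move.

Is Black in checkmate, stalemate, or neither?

stalemate

Black to move; black king on a1.
In check: no.
King squares — b1: attacked by Qb3; a2: attacked by Qb3; b2: attacked by Qb3.
Legal moves for Black: none.
Not in check and no legal moves → stalemate.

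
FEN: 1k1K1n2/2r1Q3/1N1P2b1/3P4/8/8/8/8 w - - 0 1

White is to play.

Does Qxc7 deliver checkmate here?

After Qxc7: black king on b8; in check: yes, from the white queen on c7.
King squares — a7: attacked by Qc7; b7: attacked by Qc7; c7: attacked by Pd6; a8: attacked by Nb6; c8: attacked by Nb6.
Black has no legal moves → checkmate.

yes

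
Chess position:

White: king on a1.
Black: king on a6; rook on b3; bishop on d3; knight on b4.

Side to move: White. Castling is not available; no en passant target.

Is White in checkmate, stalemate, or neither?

stalemate

White to move; white king on a1.
In check: no.
King squares — b1: attacked by Rb3; a2: attacked by Nb4; b2: attacked by Rb3.
Legal moves for White: none.
Not in check and no legal moves → stalemate.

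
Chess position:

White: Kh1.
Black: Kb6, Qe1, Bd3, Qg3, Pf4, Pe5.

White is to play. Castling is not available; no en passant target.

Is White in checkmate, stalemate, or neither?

White to move; white king on h1.
In check: yes, from the black queen on e1.
King squares — g1: attacked by Qe1; g2: attacked by Qg3; h2: attacked by Qg3.
Legal moves for White: none.
In check with no legal moves → checkmate.

checkmate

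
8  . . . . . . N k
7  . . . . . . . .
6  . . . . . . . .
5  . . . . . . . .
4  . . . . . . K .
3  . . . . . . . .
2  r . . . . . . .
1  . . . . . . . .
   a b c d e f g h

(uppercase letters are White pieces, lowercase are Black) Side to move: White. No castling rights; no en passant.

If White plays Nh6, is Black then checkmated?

After Nh6: black king on h8; in check: no.
Black is not in check, so this cannot be checkmate.

no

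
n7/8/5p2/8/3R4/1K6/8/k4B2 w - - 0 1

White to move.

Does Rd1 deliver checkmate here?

yes

After Rd1: black king on a1; in check: yes, from the white rook on d1.
King squares — b1: attacked by Rd1; a2: attacked by Kb3; b2: attacked by Kb3.
Black has no legal moves → checkmate.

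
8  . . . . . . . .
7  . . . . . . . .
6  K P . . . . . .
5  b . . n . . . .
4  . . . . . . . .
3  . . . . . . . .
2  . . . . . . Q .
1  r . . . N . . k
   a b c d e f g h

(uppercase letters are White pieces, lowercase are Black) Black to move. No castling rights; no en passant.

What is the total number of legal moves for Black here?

Black to move; king on h1.
In check: yes, from the white queen on g2.
Legal moves: none.
Count: 0.

0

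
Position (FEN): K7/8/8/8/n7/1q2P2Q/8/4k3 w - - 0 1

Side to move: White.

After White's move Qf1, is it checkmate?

After Qf1: black king on e1; in check: yes, from the white queen on f1.
Black has 2 legal replies: Kd2, Kxf1.
In check but a legal move exists → not checkmate.

no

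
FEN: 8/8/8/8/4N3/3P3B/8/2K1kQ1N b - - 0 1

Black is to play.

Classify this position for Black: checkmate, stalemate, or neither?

checkmate

Black to move; black king on e1.
In check: yes, from the white queen on f1.
King squares — d1: attacked by Kc1; f1: attacked by Bh3; d2: attacked by Kc1; e2: attacked by Qf1; f2: attacked by Qf1.
Legal moves for Black: none.
In check with no legal moves → checkmate.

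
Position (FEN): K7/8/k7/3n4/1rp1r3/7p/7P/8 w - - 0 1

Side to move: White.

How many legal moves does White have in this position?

White to move; king on a8.
In check: no.
Legal moves: none.
Count: 0.

0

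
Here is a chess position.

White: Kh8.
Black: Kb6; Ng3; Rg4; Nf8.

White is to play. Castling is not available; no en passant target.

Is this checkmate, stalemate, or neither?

White to move; white king on h8.
In check: no.
King squares — g7: attacked by Rg4; h7: attacked by Nf8; g8: attacked by Rg4.
Legal moves for White: none.
Not in check and no legal moves → stalemate.

stalemate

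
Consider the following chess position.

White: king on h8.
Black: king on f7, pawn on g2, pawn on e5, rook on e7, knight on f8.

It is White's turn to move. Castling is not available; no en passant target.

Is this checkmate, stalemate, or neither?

White to move; white king on h8.
In check: no.
King squares — g7: attacked by Kf7; h7: attacked by Nf8; g8: attacked by Kf7.
Legal moves for White: none.
Not in check and no legal moves → stalemate.

stalemate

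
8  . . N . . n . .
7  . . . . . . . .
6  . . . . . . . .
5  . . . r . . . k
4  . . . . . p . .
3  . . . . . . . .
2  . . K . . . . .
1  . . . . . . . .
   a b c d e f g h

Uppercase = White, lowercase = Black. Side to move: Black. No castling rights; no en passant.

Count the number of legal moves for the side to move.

23

Black to move; king on h5.
In check: no.
Legal moves: Nh7, Nd7, Ng6, Ne6, Kh6, Kg6, Kg5, Kh4, Kg4, Rd8, Rd7, Rd6, Rg5, Rf5, Re5, Rc5+, Rb5, Ra5, Rd4, Rd3, Rd2+, Rd1, f3.
Count: 23.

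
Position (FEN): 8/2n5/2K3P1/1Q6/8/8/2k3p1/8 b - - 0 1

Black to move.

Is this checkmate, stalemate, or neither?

Black to move; black king on c2.
In check: no.
Legal moves for Black: Ne8, Na8, Ne6, Na6, Nd5, Nxb5, Kc3, Kd2, Kd1, Kc1, g1=Q, g1=R, g1=B, g1=N.
Black has 14 legal moves and is not in check → neither.

neither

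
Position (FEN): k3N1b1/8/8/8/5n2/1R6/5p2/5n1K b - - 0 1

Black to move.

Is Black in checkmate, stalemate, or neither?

Black to move; black king on a8.
In check: no.
Legal moves for Black include: Bh7, Bf7, Be6, Bd5+, Bc4, Bxb3, Ka7, Ng6, Ne6, Nh5, Nd5, Nh3, Nd3, Ng2, Ne2, Ng3+, Ne3, Nh2, ... (list truncated; more exist).
Black has legal moves and is not in check → neither.

neither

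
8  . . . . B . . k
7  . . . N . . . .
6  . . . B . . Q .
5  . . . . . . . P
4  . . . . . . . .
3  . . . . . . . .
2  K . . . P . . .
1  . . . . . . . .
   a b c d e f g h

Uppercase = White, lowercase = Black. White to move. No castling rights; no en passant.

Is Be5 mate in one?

yes

After Be5: black king on h8; in check: yes, from the white bishop on e5.
King squares — g7: attacked by Be5; h7: attacked by Qg6; g8: attacked by Qg6.
Black has no legal moves → checkmate.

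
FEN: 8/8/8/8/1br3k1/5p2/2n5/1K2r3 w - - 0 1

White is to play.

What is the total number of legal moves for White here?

2

White to move; king on b1.
In check: yes, from the black rook on e1.
Legal moves: Kb2, Ka2.
Count: 2.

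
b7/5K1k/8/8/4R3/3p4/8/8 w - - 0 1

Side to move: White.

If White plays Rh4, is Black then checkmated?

After Rh4: black king on h7; in check: yes, from the white rook on h4.
King squares — g6: attacked by Kf7; h6: attacked by Rh4; g7: attacked by Kf7; g8: attacked by Kf7; h8: attacked by Rh4.
Black has no legal moves → checkmate.

yes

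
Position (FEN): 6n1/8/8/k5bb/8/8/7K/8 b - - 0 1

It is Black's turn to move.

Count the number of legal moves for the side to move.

Black to move; king on a5.
In check: no.
Legal moves: Ne7, Nh6, Nf6, Be8, Bf7, Bg6, Bg4, Bf3, Be2, Bd1, Bd8, Be7, Bh6, Bf6, Bh4, Bf4+, Be3, Bd2, Bc1, Kb6, Ka6, Kb5, Kb4, Ka4.
Count: 24.

24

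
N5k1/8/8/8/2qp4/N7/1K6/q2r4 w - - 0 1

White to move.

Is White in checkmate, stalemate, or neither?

checkmate

White to move; white king on b2.
In check: yes, from the black queen on a1.
King squares — a1: attacked by Rd1; b1: attacked by Qa1; c1: attacked by Qa1; a2: attacked by Qa1; c2: attacked by Qc4; a3: own knight; b3: attacked by Qc4; c3: attacked by Qa1.
Legal moves for White: none.
In check with no legal moves → checkmate.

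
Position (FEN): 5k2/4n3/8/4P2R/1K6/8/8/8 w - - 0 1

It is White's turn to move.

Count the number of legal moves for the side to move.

18

White to move; king on b4.
In check: no.
Legal moves: Rh8+, Rh7, Rh6, Rg5, Rf5+, Rh4, Rh3, Rh2, Rh1, Kc5, Kb5, Ka5, Kc4, Ka4, Kc3, Kb3, Ka3, e6.
Count: 18.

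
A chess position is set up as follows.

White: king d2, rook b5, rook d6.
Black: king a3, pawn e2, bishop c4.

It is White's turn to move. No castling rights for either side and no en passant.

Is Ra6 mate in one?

After Ra6: black king on a3; in check: yes, from the white rook on a6.
King squares — a2: attacked by Ra6; b2: attacked by Rb5; b3: attacked by Rb5; a4: attacked by Ra6; b4: attacked by Rb5.
Black has no legal moves → checkmate.

yes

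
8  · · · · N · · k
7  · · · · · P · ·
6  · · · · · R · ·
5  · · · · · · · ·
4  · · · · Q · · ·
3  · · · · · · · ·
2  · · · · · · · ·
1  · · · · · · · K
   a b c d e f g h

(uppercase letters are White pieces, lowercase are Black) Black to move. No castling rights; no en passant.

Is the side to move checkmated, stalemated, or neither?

Black to move; black king on h8.
In check: no.
King squares — g7: attacked by Ne8; h7: attacked by Qe4; g8: attacked by Pf7.
Legal moves for Black: none.
Not in check and no legal moves → stalemate.

stalemate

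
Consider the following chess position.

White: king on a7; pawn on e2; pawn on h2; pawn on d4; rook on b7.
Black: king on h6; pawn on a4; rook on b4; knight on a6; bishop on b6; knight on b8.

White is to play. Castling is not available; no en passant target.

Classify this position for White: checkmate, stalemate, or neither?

neither

White to move; white king on a7.
In check: yes, from the black bishop on b6.
King squares — a6: attacked by Nb8; b6: attacked by Rb4; b7: own rook; a8: available; b8: attacked by Na6.
Legal moves for White: Ka8, Rxb6+.
White is in check but has 2 legal moves → neither.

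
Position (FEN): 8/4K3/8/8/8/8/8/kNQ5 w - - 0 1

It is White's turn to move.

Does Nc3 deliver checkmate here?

After Nc3: black king on a1; in check: yes, from the white queen on c1.
King squares — b1: attacked by Qc1; a2: attacked by Nc3; b2: attacked by Qc1.
Black has no legal moves → checkmate.

yes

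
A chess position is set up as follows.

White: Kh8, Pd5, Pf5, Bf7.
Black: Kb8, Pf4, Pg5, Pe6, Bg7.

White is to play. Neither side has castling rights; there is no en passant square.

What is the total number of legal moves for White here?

White to move; king on h8.
In check: yes, from the black bishop on g7.
Legal moves: Kg8, Kh7, Kxg7.
Count: 3.

3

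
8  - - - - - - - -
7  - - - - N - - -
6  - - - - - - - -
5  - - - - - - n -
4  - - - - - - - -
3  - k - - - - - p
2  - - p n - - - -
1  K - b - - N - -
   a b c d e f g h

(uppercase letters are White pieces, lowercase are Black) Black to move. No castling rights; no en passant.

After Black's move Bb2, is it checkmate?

After Bb2: white king on a1; in check: yes, from the black bishop on b2.
King squares — b1: attacked by Pc2; a2: attacked by Kb3; b2: attacked by Kb3.
White has no legal moves → checkmate.

yes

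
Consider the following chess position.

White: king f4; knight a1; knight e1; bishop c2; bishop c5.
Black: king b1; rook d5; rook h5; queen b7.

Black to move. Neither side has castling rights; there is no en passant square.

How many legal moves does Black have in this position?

Black to move; king on b1.
In check: yes, from the white bishop on c2.
Legal moves: Kb2, Ka2, Kc1, Kxa1.
Count: 4.

4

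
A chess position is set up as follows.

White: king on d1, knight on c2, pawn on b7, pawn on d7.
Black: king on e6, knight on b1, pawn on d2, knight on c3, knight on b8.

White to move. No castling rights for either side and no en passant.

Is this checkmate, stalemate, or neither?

White to move; white king on d1.
In check: yes, from the black knight on c3.
King squares — c1: attacked by Pd2; e1: attacked by Pd2; c2: own knight; d2: attacked by Nb1; e2: attacked by Nc3.
Legal moves for White: none.
In check with no legal moves → checkmate.

checkmate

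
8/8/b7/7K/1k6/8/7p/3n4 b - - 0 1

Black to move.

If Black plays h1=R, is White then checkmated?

no

After h1=R: white king on h5; in check: yes, from the black rook on h1.
White has 3 legal replies: Kg6, Kg5, Kg4.
In check but a legal move exists → not checkmate.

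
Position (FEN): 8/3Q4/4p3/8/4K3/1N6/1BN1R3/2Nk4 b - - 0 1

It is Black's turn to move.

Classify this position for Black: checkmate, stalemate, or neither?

Black to move; black king on d1.
In check: yes, from the white queen on d7.
King squares — c1: attacked by Bb2; e1: attacked by Nc2; c2: attacked by Re2; d2: attacked by Re2; e2: attacked by Nc1.
Legal moves for Black: none.
In check with no legal moves → checkmate.

checkmate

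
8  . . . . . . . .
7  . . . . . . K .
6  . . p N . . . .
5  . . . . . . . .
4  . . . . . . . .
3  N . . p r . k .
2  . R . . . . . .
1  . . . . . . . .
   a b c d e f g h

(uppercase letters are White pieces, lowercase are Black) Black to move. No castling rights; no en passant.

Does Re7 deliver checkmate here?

After Re7: white king on g7; in check: yes, from the black rook on e7.
White has 7 legal replies: Kh8, Kg8, Kf8, Kh6, Kg6, Kf6, Nf7.
In check but a legal move exists → not checkmate.

no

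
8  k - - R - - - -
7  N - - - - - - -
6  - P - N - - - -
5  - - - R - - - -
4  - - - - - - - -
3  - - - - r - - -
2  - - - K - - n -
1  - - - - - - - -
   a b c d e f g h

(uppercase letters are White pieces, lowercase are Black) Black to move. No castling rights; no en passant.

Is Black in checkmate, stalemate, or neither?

checkmate

Black to move; black king on a8.
In check: yes, from the white rook on d8.
King squares — a7: attacked by Pb6; b7: attacked by Nd6; b8: attacked by Rd8.
Legal moves for Black: none.
In check with no legal moves → checkmate.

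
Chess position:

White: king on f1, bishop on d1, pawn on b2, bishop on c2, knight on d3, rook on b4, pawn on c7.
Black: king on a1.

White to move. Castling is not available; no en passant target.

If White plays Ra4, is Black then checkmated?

After Ra4: black king on a1; in check: yes, from the white rook on a4.
King squares — b1: attacked by Bc2; a2: attacked by Ra4; b2: attacked by Nd3.
Black has no legal moves → checkmate.

yes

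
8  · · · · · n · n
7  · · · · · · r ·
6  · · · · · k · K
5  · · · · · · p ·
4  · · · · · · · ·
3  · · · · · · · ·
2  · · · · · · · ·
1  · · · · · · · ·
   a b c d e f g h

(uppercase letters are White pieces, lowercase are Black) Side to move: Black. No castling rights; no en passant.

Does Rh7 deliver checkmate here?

yes

After Rh7: white king on h6; in check: yes, from the black rook on h7.
King squares — g5: attacked by Kf6; h5: attacked by Rh7; g6: attacked by Kf6; g7: attacked by Kf6; h7: attacked by Nf8.
White has no legal moves → checkmate.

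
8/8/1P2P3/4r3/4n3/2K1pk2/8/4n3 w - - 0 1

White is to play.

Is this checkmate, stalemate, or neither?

White to move; white king on c3.
In check: yes, from the black knight on e4.
King squares — b2: available; c2: attacked by Ne1; d2: attacked by Pe3; b3: available; d3: attacked by Ne1; b4: available; c4: available; d4: available.
Legal moves for White: Kd4, Kc4, Kb4, Kb3, Kb2.
White is in check but has 5 legal moves → neither.

neither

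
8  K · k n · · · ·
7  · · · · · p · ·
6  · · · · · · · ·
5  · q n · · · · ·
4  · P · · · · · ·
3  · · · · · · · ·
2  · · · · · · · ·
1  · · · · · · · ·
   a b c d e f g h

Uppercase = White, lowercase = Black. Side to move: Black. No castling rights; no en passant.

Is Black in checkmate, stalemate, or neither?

neither

Black to move; black king on c8.
In check: no.
Legal moves for Black include: Ndb7, Nde6, Nc6, Kd7, Kc7, Nd7, Ncb7, Nce6, Na6, Ne4, Na4, Nd3, Nb3, Qe8, Qb8#, Qd7, Qb7#, Qc6+, ... (list truncated; more exist).
Black has legal moves and is not in check → neither.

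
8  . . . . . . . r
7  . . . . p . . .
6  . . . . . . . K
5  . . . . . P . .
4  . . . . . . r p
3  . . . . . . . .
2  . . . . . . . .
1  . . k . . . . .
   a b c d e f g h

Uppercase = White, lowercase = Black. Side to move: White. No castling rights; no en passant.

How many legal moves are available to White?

0

White to move; king on h6.
In check: yes, from the black rook on h8.
Legal moves: none.
Count: 0.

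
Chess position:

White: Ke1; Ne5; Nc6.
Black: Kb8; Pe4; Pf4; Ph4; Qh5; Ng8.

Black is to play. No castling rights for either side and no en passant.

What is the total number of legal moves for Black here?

Black to move; king on b8.
In check: yes, from the white knight on c6.
Legal moves: Kc8, Ka8, Kc7, Kb7.
Count: 4.

4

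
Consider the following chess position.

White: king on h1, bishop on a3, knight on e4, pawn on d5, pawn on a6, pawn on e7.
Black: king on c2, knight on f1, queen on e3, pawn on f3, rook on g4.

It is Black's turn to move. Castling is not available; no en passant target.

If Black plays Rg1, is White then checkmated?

After Rg1: white king on h1; in check: yes, from the black rook on g1.
King squares — g1: attacked by Qe3; g2: attacked by Rg1; h2: attacked by Nf1.
White has no legal moves → checkmate.

yes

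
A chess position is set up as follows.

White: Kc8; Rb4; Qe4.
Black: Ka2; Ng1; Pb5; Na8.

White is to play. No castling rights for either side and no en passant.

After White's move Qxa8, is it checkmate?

After Qxa8: black king on a2; in check: yes, from the white queen on a8.
King squares — a1: attacked by Qa8; b1: attacked by Rb4; b2: attacked by Rb4; a3: attacked by Qa8; b3: attacked by Rb4.
Black has no legal moves → checkmate.

yes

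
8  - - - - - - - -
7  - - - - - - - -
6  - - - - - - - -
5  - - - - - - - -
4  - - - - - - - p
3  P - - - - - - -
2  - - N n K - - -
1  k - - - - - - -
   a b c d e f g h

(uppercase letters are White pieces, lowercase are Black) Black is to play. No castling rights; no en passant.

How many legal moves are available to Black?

Black to move; king on a1.
In check: yes, from the white knight on c2.
Legal moves: Kb2, Ka2, Kb1.
Count: 3.

3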